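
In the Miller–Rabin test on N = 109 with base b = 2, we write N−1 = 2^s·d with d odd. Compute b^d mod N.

109 − 1 = 108 = 2^2 · 27, so d = 27.
2^1 ≡ 2 (mod 109)
2^2 ≡ 2^2 = 4 ≡ 4 (mod 109)
2^4 ≡ 4^2 = 16 ≡ 16 (mod 109)
2^8 ≡ 16^2 = 256 ≡ 38 (mod 109)
2^16 ≡ 38^2 = 1444 ≡ 27 (mod 109)
27 = 16 + 8 + 2 + 1 in binary powers of 2.
So 2^27 ≡ 27 · 38 · 4 · 2 ≡ 33 (mod 109).
Squaring chain: 33 → 108; reaches −1, so base 2 does not prove 109 composite.

33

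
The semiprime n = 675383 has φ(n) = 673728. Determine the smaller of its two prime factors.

727

φ(n) = (p−1)(q−1) = n − (p+q) + 1, so p + q = 675383 − 673728 + 1 = 1656.
p and q are the roots of t² − 1656t + 675383 = 0.
Discriminant: 1656² − 4·675383 = 2742336 − 2701532 = 40804; √40804 = 202.
q = (1656 − 202)/2 = 727, p = (1656 + 202)/2 = 929.
Check: 727 · 929 = 675383.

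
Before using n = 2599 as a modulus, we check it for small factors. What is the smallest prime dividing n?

23

2599 is odd.
Digit sum 25, not divisible by 3.
Ends in 9: not divisible by 5.
7: 2599 = 7·371 + 2
11: 2599 = 11·236 + 3
13: 2599 = 13·199 + 12
17: 2599 = 17·152 + 15
19: 2599 = 19·136 + 15
23: 2599 = 23·113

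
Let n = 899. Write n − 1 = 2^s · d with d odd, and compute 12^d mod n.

447

899 − 1 = 898 = 2^1 · 449, so d = 449.
12^1 ≡ 12 (mod 899)
12^2 ≡ 12^2 = 144 ≡ 144 (mod 899)
12^4 ≡ 144^2 = 20736 ≡ 59 (mod 899)
12^8 ≡ 59^2 = 3481 ≡ 784 (mod 899)
12^16 ≡ 784^2 = 614656 ≡ 639 (mod 899)
12^32 ≡ 639^2 = 408321 ≡ 175 (mod 899)
12^64 ≡ 175^2 = 30625 ≡ 59 (mod 899)
12^128 ≡ 59^2 = 3481 ≡ 784 (mod 899)
12^256 ≡ 784^2 = 614656 ≡ 639 (mod 899)
449 = 256 + 128 + 64 + 1 in binary powers of 2.
So 12^449 ≡ 639 · 784 · 59 · 12 ≡ 447 (mod 899).
Squaring chain: 447; never reaches −1, so base 12 is a Miller–Rabin witness that 899 is composite.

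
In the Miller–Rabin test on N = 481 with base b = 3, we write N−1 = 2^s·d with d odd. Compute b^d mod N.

481 − 1 = 480 = 2^5 · 15, so d = 15.
3^1 ≡ 3 (mod 481)
3^2 ≡ 3^2 = 9 ≡ 9 (mod 481)
3^4 ≡ 9^2 = 81 ≡ 81 (mod 481)
3^8 ≡ 81^2 = 6561 ≡ 308 (mod 481)
15 = 8 + 4 + 2 + 1 in binary powers of 2.
So 3^15 ≡ 308 · 81 · 9 · 3 ≡ 196 (mod 481).
Squaring chain: 196 → 417 → 248 → 417 → 248; never reaches −1, so base 3 is a Miller–Rabin witness that 481 is composite.

196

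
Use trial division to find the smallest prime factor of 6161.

6161 is odd.
Digit sum 14, not divisible by 3.
Ends in 1: not divisible by 5.
7: 6161 = 7·880 + 1
11: 6161 = 11·560 + 1
13: 6161 = 13·473 + 12
17: 6161 = 17·362 + 7
19: 6161 = 19·324 + 5
23: 6161 = 23·267 + 20
29: 6161 = 29·212 + 13
31: 6161 = 31·198 + 23
37: 6161 = 37·166 + 19
41: 6161 = 41·150 + 11
43: 6161 = 43·143 + 12
47: 6161 = 47·131 + 4
53: 6161 = 53·116 + 13
59: 6161 = 59·104 + 25
61: 6161 = 61·101

61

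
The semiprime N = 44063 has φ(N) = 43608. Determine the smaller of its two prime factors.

139

φ(n) = (p−1)(q−1) = n − (p+q) + 1, so p + q = 44063 − 43608 + 1 = 456.
p and q are the roots of t² − 456t + 44063 = 0.
Discriminant: 456² − 4·44063 = 207936 − 176252 = 31684; √31684 = 178.
q = (456 − 178)/2 = 139, p = (456 + 178)/2 = 317.
Check: 139 · 317 = 44063.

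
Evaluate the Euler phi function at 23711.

23400

Factor: 23711 = 131 · 181.
φ(23711) = (131−1) · (181−1) = 130 · 180 = 23400.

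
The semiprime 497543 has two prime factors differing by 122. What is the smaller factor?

Since p = q + 122, we have 497543 = q(q + 122), so q² + 122q − 497543 = 0.
Discriminant: 122² + 4·497543 = 14884 + 1990172 = 2005056; √2005056 = 1416.
q = (−122 + 1416)/2 = 647, and p = q + 122 = 769.
Check: 647 · 769 = 497543.

647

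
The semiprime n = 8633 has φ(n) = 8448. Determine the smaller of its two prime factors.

φ(n) = (p−1)(q−1) = n − (p+q) + 1, so p + q = 8633 − 8448 + 1 = 186.
p and q are the roots of t² − 186t + 8633 = 0.
Discriminant: 186² − 4·8633 = 34596 − 34532 = 64; √64 = 8.
q = (186 − 8)/2 = 89, p = (186 + 8)/2 = 97.
Check: 89 · 97 = 8633.

89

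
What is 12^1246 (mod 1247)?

12^1 ≡ 12 (mod 1247)
12^2 ≡ 12^2 = 144 ≡ 144 (mod 1247)
12^4 ≡ 144^2 = 20736 ≡ 784 (mod 1247)
12^8 ≡ 784^2 = 614656 ≡ 1132 (mod 1247)
12^16 ≡ 1132^2 = 1281424 ≡ 755 (mod 1247)
12^32 ≡ 755^2 = 570025 ≡ 146 (mod 1247)
12^64 ≡ 146^2 = 21316 ≡ 117 (mod 1247)
12^128 ≡ 117^2 = 13689 ≡ 1219 (mod 1247)
12^256 ≡ 1219^2 = 1485961 ≡ 784 (mod 1247)
12^512 ≡ 784^2 = 614656 ≡ 1132 (mod 1247)
12^1024 ≡ 1132^2 = 1281424 ≡ 755 (mod 1247)
1246 = 1024 + 128 + 64 + 16 + 8 + 4 + 2 in binary powers of 2.
So 12^1246 ≡ 755 · 1219 · 117 · 755 · 1132 · 784 · 144 ≡ 608 (mod 1247).
Since 608 ≠ 1, base 12 is a Fermat witness: 1247 is composite.

608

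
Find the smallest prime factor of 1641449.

1641449 is odd.
Digit sum 29, not divisible by 3.
Ends in 9: not divisible by 5.
7: 1641449 = 7·234492 + 5
11: 1641449 = 11·149222 + 7
13: 1641449 = 13·126265 + 4
17: 1641449 = 17·96555 + 14
19: 1641449 = 19·86392 + 1
23: 1641449 = 23·71367 + 8
29: 1641449 = 29·56601 + 20
31: 1641449 = 31·52949 + 30
37: 1641449 = 37·44363 + 18
41: 1641449 = 41·40035 + 14
43: 1641449 = 43·38173 + 10
47: 1641449 = 47·34924 + 21
53: 1641449 = 53·30970 + 39
59: 1641449 = 59·27821 + 10
61: 1641449 = 61·26909

61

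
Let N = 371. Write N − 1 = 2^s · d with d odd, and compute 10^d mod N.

371 − 1 = 370 = 2^1 · 185, so d = 185.
10^1 ≡ 10 (mod 371)
10^2 ≡ 10^2 = 100 ≡ 100 (mod 371)
10^4 ≡ 100^2 = 10000 ≡ 354 (mod 371)
10^8 ≡ 354^2 = 125316 ≡ 289 (mod 371)
10^16 ≡ 289^2 = 83521 ≡ 46 (mod 371)
10^32 ≡ 46^2 = 2116 ≡ 261 (mod 371)
10^64 ≡ 261^2 = 68121 ≡ 228 (mod 371)
10^128 ≡ 228^2 = 51984 ≡ 44 (mod 371)
185 = 128 + 32 + 16 + 8 + 1 in binary powers of 2.
So 10^185 ≡ 44 · 261 · 46 · 289 · 10 ≡ 152 (mod 371).
Squaring chain: 152; never reaches −1, so base 10 is a Miller–Rabin witness that 371 is composite.

152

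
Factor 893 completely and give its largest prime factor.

47

893 = 19 · 47
47 is prime.
So 893 = 19 · 47; the largest prime factor is 47.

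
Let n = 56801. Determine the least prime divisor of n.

79

56801 is odd.
Digit sum 20, not divisible by 3.
Ends in 1: not divisible by 5.
7: 56801 = 7·8114 + 3
11: 56801 = 11·5163 + 8
13: 56801 = 13·4369 + 4
17: 56801 = 17·3341 + 4
19: 56801 = 19·2989 + 10
23: 56801 = 23·2469 + 14
29: 56801 = 29·1958 + 19
31: 56801 = 31·1832 + 9
37: 56801 = 37·1535 + 6
41: 56801 = 41·1385 + 16
43: 56801 = 43·1320 + 41
47: 56801 = 47·1208 + 25
53: 56801 = 53·1071 + 38
59: 56801 = 59·962 + 43
61: 56801 = 61·931 + 10
67: 56801 = 67·847 + 52
71: 56801 = 71·800 + 1
73: 56801 = 73·778 + 7
79: 56801 = 79·719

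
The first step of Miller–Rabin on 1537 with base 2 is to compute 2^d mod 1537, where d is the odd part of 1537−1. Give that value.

8

1537 − 1 = 1536 = 2^9 · 3, so d = 3.
2^1 ≡ 2 (mod 1537)
2^2 ≡ 2^2 = 4 ≡ 4 (mod 1537)
3 = 2 + 1 in binary powers of 2.
So 2^3 ≡ 4 · 2 ≡ 8 (mod 1537).
Squaring chain: 8 → 64 → 1022 → 861 → 487 → 471 → 513 → 342 → 152; never reaches −1, so base 2 is a Miller–Rabin witness that 1537 is composite.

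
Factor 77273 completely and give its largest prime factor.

77273 = 7 · 11039
11039 = 7 · 1577
1577 = 19 · 83
83 is prime.
So 77273 = 7^2 · 19 · 83; the largest prime factor is 83.

83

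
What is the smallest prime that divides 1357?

23

1357 is odd.
Digit sum 16, not divisible by 3.
Ends in 7: not divisible by 5.
7: 1357 = 7·193 + 6
11: 1357 = 11·123 + 4
13: 1357 = 13·104 + 5
17: 1357 = 17·79 + 14
19: 1357 = 19·71 + 8
23: 1357 = 23·59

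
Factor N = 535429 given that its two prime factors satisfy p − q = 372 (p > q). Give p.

941

Since p = q + 372, we have 535429 = q(q + 372), so q² + 372q − 535429 = 0.
Discriminant: 372² + 4·535429 = 138384 + 2141716 = 2280100; √2280100 = 1510.
q = (−372 + 1510)/2 = 569, and p = q + 372 = 941.
Check: 569 · 941 = 535429.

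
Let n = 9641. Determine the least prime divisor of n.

9641 is odd.
Digit sum 20, not divisible by 3.
Ends in 1: not divisible by 5.
7: 9641 = 7·1377 + 2
11: 9641 = 11·876 + 5
13: 9641 = 13·741 + 8
17: 9641 = 17·567 + 2
19: 9641 = 19·507 + 8
23: 9641 = 23·419 + 4
29: 9641 = 29·332 + 13
31: 9641 = 31·311

31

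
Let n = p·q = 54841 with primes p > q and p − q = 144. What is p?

Since p = q + 144, we have 54841 = q(q + 144), so q² + 144q − 54841 = 0.
Discriminant: 144² + 4·54841 = 20736 + 219364 = 240100; √240100 = 490.
q = (−144 + 490)/2 = 173, and p = q + 144 = 317.
Check: 173 · 317 = 54841.

317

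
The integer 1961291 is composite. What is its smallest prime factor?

67

1961291 is odd.
Digit sum 29, not divisible by 3.
Ends in 1: not divisible by 5.
7: 1961291 = 7·280184 + 3
11: 1961291 = 11·178299 + 2
13: 1961291 = 13·150868 + 7
17: 1961291 = 17·115370 + 1
19: 1961291 = 19·103225 + 16
23: 1961291 = 23·85273 + 12
29: 1961291 = 29·67630 + 21
31: 1961291 = 31·63267 + 14
37: 1961291 = 37·53007 + 32
41: 1961291 = 41·47836 + 15
43: 1961291 = 43·45611 + 18
47: 1961291 = 47·41729 + 28
53: 1961291 = 53·37005 + 26
59: 1961291 = 59·33242 + 13
61: 1961291 = 61·32152 + 19
67: 1961291 = 67·29273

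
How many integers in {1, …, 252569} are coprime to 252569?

Factor: 252569 = 17 · 83 · 179.
φ(252569) = (17−1) · (83−1) · (179−1) = 16 · 82 · 178 = 233536.

233536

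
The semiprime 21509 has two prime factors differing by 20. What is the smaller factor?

137

Since p = q + 20, we have 21509 = q(q + 20), so q² + 20q − 21509 = 0.
Discriminant: 20² + 4·21509 = 400 + 86036 = 86436; √86436 = 294.
q = (−20 + 294)/2 = 137, and p = q + 20 = 157.
Check: 137 · 157 = 21509.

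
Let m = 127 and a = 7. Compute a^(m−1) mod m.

7^1 ≡ 7 (mod 127)
7^2 ≡ 7^2 = 49 ≡ 49 (mod 127)
7^4 ≡ 49^2 = 2401 ≡ 115 (mod 127)
7^8 ≡ 115^2 = 13225 ≡ 17 (mod 127)
7^16 ≡ 17^2 = 289 ≡ 35 (mod 127)
7^32 ≡ 35^2 = 1225 ≡ 82 (mod 127)
7^64 ≡ 82^2 = 6724 ≡ 120 (mod 127)
126 = 64 + 32 + 16 + 8 + 4 + 2 in binary powers of 2.
So 7^126 ≡ 120 · 82 · 35 · 17 · 115 · 49 ≡ 1 (mod 127).
Since the result is 1, base 7 gives no evidence that 127 is composite.

1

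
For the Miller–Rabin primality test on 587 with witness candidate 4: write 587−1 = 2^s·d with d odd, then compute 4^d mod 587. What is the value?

1

587 − 1 = 586 = 2^1 · 293, so d = 293.
4^1 ≡ 4 (mod 587)
4^2 ≡ 4^2 = 16 ≡ 16 (mod 587)
4^4 ≡ 16^2 = 256 ≡ 256 (mod 587)
4^8 ≡ 256^2 = 65536 ≡ 379 (mod 587)
4^16 ≡ 379^2 = 143641 ≡ 413 (mod 587)
4^32 ≡ 413^2 = 170569 ≡ 339 (mod 587)
4^64 ≡ 339^2 = 114921 ≡ 456 (mod 587)
4^128 ≡ 456^2 = 207936 ≡ 138 (mod 587)
4^256 ≡ 138^2 = 19044 ≡ 260 (mod 587)
293 = 256 + 32 + 4 + 1 in binary powers of 2.
So 4^293 ≡ 260 · 339 · 256 · 4 ≡ 1 (mod 587).
Since 4^d ≡ 1 (mod 587), base 4 does not prove 587 composite.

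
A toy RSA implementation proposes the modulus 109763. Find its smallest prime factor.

109763 is odd.
Digit sum 26, not divisible by 3.
Ends in 3: not divisible by 5.
7: 109763 = 7·15680 + 3
11: 109763 = 11·9978 + 5
13: 109763 = 13·8443 + 4
17: 109763 = 17·6456 + 11
19: 109763 = 19·5777

19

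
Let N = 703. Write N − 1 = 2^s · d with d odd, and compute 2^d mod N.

265

703 − 1 = 702 = 2^1 · 351, so d = 351.
2^1 ≡ 2 (mod 703)
2^2 ≡ 2^2 = 4 ≡ 4 (mod 703)
2^4 ≡ 4^2 = 16 ≡ 16 (mod 703)
2^8 ≡ 16^2 = 256 ≡ 256 (mod 703)
2^16 ≡ 256^2 = 65536 ≡ 157 (mod 703)
2^32 ≡ 157^2 = 24649 ≡ 44 (mod 703)
2^64 ≡ 44^2 = 1936 ≡ 530 (mod 703)
2^128 ≡ 530^2 = 280900 ≡ 403 (mod 703)
2^256 ≡ 403^2 = 162409 ≡ 16 (mod 703)
351 = 256 + 64 + 16 + 8 + 4 + 2 + 1 in binary powers of 2.
So 2^351 ≡ 16 · 530 · 157 · 256 · 16 · 4 · 2 ≡ 265 (mod 703).
Squaring chain: 265; never reaches −1, so base 2 is a Miller–Rabin witness that 703 is composite.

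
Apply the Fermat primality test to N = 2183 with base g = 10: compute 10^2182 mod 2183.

10^1 ≡ 10 (mod 2183)
10^2 ≡ 10^2 = 100 ≡ 100 (mod 2183)
10^4 ≡ 100^2 = 10000 ≡ 1268 (mod 2183)
10^8 ≡ 1268^2 = 1607824 ≡ 1136 (mod 2183)
10^16 ≡ 1136^2 = 1290496 ≡ 343 (mod 2183)
10^32 ≡ 343^2 = 117649 ≡ 1950 (mod 2183)
10^64 ≡ 1950^2 = 3802500 ≡ 1897 (mod 2183)
10^128 ≡ 1897^2 = 3598609 ≡ 1025 (mod 2183)
10^256 ≡ 1025^2 = 1050625 ≡ 602 (mod 2183)
10^512 ≡ 602^2 = 362404 ≡ 26 (mod 2183)
10^1024 ≡ 26^2 = 676 ≡ 676 (mod 2183)
10^2048 ≡ 676^2 = 456976 ≡ 729 (mod 2183)
2182 = 2048 + 128 + 4 + 2 in binary powers of 2.
So 10^2182 ≡ 729 · 1025 · 1268 · 100 ≡ 972 (mod 2183).
Since 972 ≠ 1, base 10 is a Fermat witness: 2183 is composite.

972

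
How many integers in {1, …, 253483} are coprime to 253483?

Factor: 253483 = 23 · 103 · 107.
φ(253483) = (23−1) · (103−1) · (107−1) = 22 · 102 · 106 = 237864.

237864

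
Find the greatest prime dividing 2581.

89

2581 = 29 · 89
89 is prime.
So 2581 = 29 · 89; the largest prime factor is 89.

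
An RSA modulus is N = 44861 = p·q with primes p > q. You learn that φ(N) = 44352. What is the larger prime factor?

397

φ(n) = (p−1)(q−1) = n − (p+q) + 1, so p + q = 44861 − 44352 + 1 = 510.
p and q are the roots of t² − 510t + 44861 = 0.
Discriminant: 510² − 4·44861 = 260100 − 179444 = 80656; √80656 = 284.
q = (510 − 284)/2 = 113, p = (510 + 284)/2 = 397.
Check: 113 · 397 = 44861.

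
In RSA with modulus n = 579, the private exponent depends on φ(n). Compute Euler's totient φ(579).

Factor: 579 = 3 · 193.
φ(579) = (3−1) · (193−1) = 2 · 192 = 384.

384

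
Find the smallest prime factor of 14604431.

83

14604431 is odd.
Digit sum 23, not divisible by 3.
Ends in 1: not divisible by 5.
7: 14604431 = 7·2086347 + 2
11: 14604431 = 11·1327675 + 6
13: 14604431 = 13·1123417 + 10
17: 14604431 = 17·859084 + 3
19: 14604431 = 19·768654 + 5
23: 14604431 = 23·634975 + 6
29: 14604431 = 29·503601 + 2
31: 14604431 = 31·471110 + 21
37: 14604431 = 37·394714 + 13
41: 14604431 = 41·356205 + 26
43: 14604431 = 43·339637 + 40
47: 14604431 = 47·310732 + 27
53: 14604431 = 53·275555 + 16
59: 14604431 = 59·247532 + 43
61: 14604431 = 61·239416 + 55
67: 14604431 = 67·217976 + 39
71: 14604431 = 71·205696 + 15
73: 14604431 = 73·200060 + 51
79: 14604431 = 79·184866 + 17
83: 14604431 = 83·175957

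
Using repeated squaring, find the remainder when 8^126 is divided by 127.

8^1 ≡ 8 (mod 127)
8^2 ≡ 8^2 = 64 ≡ 64 (mod 127)
8^4 ≡ 64^2 = 4096 ≡ 32 (mod 127)
8^8 ≡ 32^2 = 1024 ≡ 8 (mod 127)
8^16 ≡ 8^2 = 64 ≡ 64 (mod 127)
8^32 ≡ 64^2 = 4096 ≡ 32 (mod 127)
8^64 ≡ 32^2 = 1024 ≡ 8 (mod 127)
126 = 64 + 32 + 16 + 8 + 4 + 2 in binary powers of 2.
So 8^126 ≡ 8 · 32 · 64 · 8 · 32 · 64 ≡ 1 (mod 127).
Since the result is 1, base 8 gives no evidence that 127 is composite.

1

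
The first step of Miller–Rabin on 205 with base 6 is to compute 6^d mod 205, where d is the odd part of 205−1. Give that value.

205 − 1 = 204 = 2^2 · 51, so d = 51.
6^1 ≡ 6 (mod 205)
6^2 ≡ 6^2 = 36 ≡ 36 (mod 205)
6^4 ≡ 36^2 = 1296 ≡ 66 (mod 205)
6^8 ≡ 66^2 = 4356 ≡ 51 (mod 205)
6^16 ≡ 51^2 = 2601 ≡ 141 (mod 205)
6^32 ≡ 141^2 = 19881 ≡ 201 (mod 205)
51 = 32 + 16 + 2 + 1 in binary powers of 2.
So 6^51 ≡ 201 · 141 · 36 · 6 ≡ 151 (mod 205).
Squaring chain: 151 → 46; never reaches −1, so base 6 is a Miller–Rabin witness that 205 is composite.

151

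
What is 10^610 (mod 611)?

549

10^1 ≡ 10 (mod 611)
10^2 ≡ 10^2 = 100 ≡ 100 (mod 611)
10^4 ≡ 100^2 = 10000 ≡ 224 (mod 611)
10^8 ≡ 224^2 = 50176 ≡ 74 (mod 611)
10^16 ≡ 74^2 = 5476 ≡ 588 (mod 611)
10^32 ≡ 588^2 = 345744 ≡ 529 (mod 611)
10^64 ≡ 529^2 = 279841 ≡ 3 (mod 611)
10^128 ≡ 3^2 = 9 ≡ 9 (mod 611)
10^256 ≡ 9^2 = 81 ≡ 81 (mod 611)
10^512 ≡ 81^2 = 6561 ≡ 451 (mod 611)
610 = 512 + 64 + 32 + 2 in binary powers of 2.
So 10^610 ≡ 451 · 3 · 529 · 100 ≡ 549 (mod 611).
Since 549 ≠ 1, base 10 is a Fermat witness: 611 is composite.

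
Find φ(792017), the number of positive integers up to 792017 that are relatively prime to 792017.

Factor: 792017 = 43 · 113 · 163.
φ(792017) = (43−1) · (113−1) · (163−1) = 42 · 112 · 162 = 762048.

762048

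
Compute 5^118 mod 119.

2

5^1 ≡ 5 (mod 119)
5^2 ≡ 5^2 = 25 ≡ 25 (mod 119)
5^4 ≡ 25^2 = 625 ≡ 30 (mod 119)
5^8 ≡ 30^2 = 900 ≡ 67 (mod 119)
5^16 ≡ 67^2 = 4489 ≡ 86 (mod 119)
5^32 ≡ 86^2 = 7396 ≡ 18 (mod 119)
5^64 ≡ 18^2 = 324 ≡ 86 (mod 119)
118 = 64 + 32 + 16 + 4 + 2 in binary powers of 2.
So 5^118 ≡ 86 · 18 · 86 · 30 · 25 ≡ 2 (mod 119).
Since 2 ≠ 1, base 5 is a Fermat witness: 119 is composite.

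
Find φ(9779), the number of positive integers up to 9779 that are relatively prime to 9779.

7560

Factor: 9779 = 7 · 11 · 127.
φ(9779) = (7−1) · (11−1) · (127−1) = 6 · 10 · 126 = 7560.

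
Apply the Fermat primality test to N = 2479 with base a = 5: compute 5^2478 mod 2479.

545

5^1 ≡ 5 (mod 2479)
5^2 ≡ 5^2 = 25 ≡ 25 (mod 2479)
5^4 ≡ 25^2 = 625 ≡ 625 (mod 2479)
5^8 ≡ 625^2 = 390625 ≡ 1422 (mod 2479)
5^16 ≡ 1422^2 = 2022084 ≡ 1699 (mod 2479)
5^32 ≡ 1699^2 = 2886601 ≡ 1045 (mod 2479)
5^64 ≡ 1045^2 = 1092025 ≡ 1265 (mod 2479)
5^128 ≡ 1265^2 = 1600225 ≡ 1270 (mod 2479)
5^256 ≡ 1270^2 = 1612900 ≡ 1550 (mod 2479)
5^512 ≡ 1550^2 = 2402500 ≡ 349 (mod 2479)
5^1024 ≡ 349^2 = 121801 ≡ 330 (mod 2479)
5^2048 ≡ 330^2 = 108900 ≡ 2303 (mod 2479)
2478 = 2048 + 256 + 128 + 32 + 8 + 4 + 2 in binary powers of 2.
So 5^2478 ≡ 2303 · 1550 · 1270 · 1045 · 1422 · 625 · 25 ≡ 545 (mod 2479).
Since 545 ≠ 1, base 5 is a Fermat witness: 2479 is composite.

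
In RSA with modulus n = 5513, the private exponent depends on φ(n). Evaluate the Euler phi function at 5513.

5328

Factor: 5513 = 37 · 149.
φ(5513) = (37−1) · (149−1) = 36 · 148 = 5328.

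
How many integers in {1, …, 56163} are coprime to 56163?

Factor: 56163 = 3 · 97 · 193.
φ(56163) = (3−1) · (97−1) · (193−1) = 2 · 96 · 192 = 36864.

36864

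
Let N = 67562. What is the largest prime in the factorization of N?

67562 = 2 · 33781
33781 = 11 · 3071
3071 = 37 · 83
83 is prime.
So 67562 = 2 · 11 · 37 · 83; the largest prime factor is 83.

83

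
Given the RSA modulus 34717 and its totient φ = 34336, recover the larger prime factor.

233

φ(n) = (p−1)(q−1) = n − (p+q) + 1, so p + q = 34717 − 34336 + 1 = 382.
p and q are the roots of t² − 382t + 34717 = 0.
Discriminant: 382² − 4·34717 = 145924 − 138868 = 7056; √7056 = 84.
q = (382 − 84)/2 = 149, p = (382 + 84)/2 = 233.
Check: 149 · 233 = 34717.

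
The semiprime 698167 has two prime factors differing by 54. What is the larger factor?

863

Since p = q + 54, we have 698167 = q(q + 54), so q² + 54q − 698167 = 0.
Discriminant: 54² + 4·698167 = 2916 + 2792668 = 2795584; √2795584 = 1672.
q = (−54 + 1672)/2 = 809, and p = q + 54 = 863.
Check: 809 · 863 = 698167.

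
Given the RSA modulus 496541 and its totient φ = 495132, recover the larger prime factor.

727

φ(n) = (p−1)(q−1) = n − (p+q) + 1, so p + q = 496541 − 495132 + 1 = 1410.
p and q are the roots of t² − 1410t + 496541 = 0.
Discriminant: 1410² − 4·496541 = 1988100 − 1986164 = 1936; √1936 = 44.
q = (1410 − 44)/2 = 683, p = (1410 + 44)/2 = 727.
Check: 683 · 727 = 496541.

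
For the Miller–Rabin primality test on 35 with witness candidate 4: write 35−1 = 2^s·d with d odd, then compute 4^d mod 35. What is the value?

35 − 1 = 34 = 2^1 · 17, so d = 17.
4^1 ≡ 4 (mod 35)
4^2 ≡ 4^2 = 16 ≡ 16 (mod 35)
4^4 ≡ 16^2 = 256 ≡ 11 (mod 35)
4^8 ≡ 11^2 = 121 ≡ 16 (mod 35)
4^16 ≡ 16^2 = 256 ≡ 11 (mod 35)
17 = 16 + 1 in binary powers of 2.
So 4^17 ≡ 11 · 4 ≡ 9 (mod 35).
Squaring chain: 9; never reaches −1, so base 4 is a Miller–Rabin witness that 35 is composite.

9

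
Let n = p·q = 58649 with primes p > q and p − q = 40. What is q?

Since p = q + 40, we have 58649 = q(q + 40), so q² + 40q − 58649 = 0.
Discriminant: 40² + 4·58649 = 1600 + 234596 = 236196; √236196 = 486.
q = (−40 + 486)/2 = 223, and p = q + 40 = 263.
Check: 223 · 263 = 58649.

223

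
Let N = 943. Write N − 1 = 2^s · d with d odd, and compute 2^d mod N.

121

943 − 1 = 942 = 2^1 · 471, so d = 471.
2^1 ≡ 2 (mod 943)
2^2 ≡ 2^2 = 4 ≡ 4 (mod 943)
2^4 ≡ 4^2 = 16 ≡ 16 (mod 943)
2^8 ≡ 16^2 = 256 ≡ 256 (mod 943)
2^16 ≡ 256^2 = 65536 ≡ 469 (mod 943)
2^32 ≡ 469^2 = 219961 ≡ 242 (mod 943)
2^64 ≡ 242^2 = 58564 ≡ 98 (mod 943)
2^128 ≡ 98^2 = 9604 ≡ 174 (mod 943)
2^256 ≡ 174^2 = 30276 ≡ 100 (mod 943)
471 = 256 + 128 + 64 + 16 + 4 + 2 + 1 in binary powers of 2.
So 2^471 ≡ 100 · 174 · 98 · 469 · 16 · 4 · 2 ≡ 121 (mod 943).
Squaring chain: 121; never reaches −1, so base 2 is a Miller–Rabin witness that 943 is composite.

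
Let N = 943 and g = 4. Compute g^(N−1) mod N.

4^1 ≡ 4 (mod 943)
4^2 ≡ 4^2 = 16 ≡ 16 (mod 943)
4^4 ≡ 16^2 = 256 ≡ 256 (mod 943)
4^8 ≡ 256^2 = 65536 ≡ 469 (mod 943)
4^16 ≡ 469^2 = 219961 ≡ 242 (mod 943)
4^32 ≡ 242^2 = 58564 ≡ 98 (mod 943)
4^64 ≡ 98^2 = 9604 ≡ 174 (mod 943)
4^128 ≡ 174^2 = 30276 ≡ 100 (mod 943)
4^256 ≡ 100^2 = 10000 ≡ 570 (mod 943)
4^512 ≡ 570^2 = 324900 ≡ 508 (mod 943)
942 = 512 + 256 + 128 + 32 + 8 + 4 + 2 in binary powers of 2.
So 4^942 ≡ 508 · 570 · 100 · 98 · 469 · 256 · 16 ≡ 836 (mod 943).
Since 836 ≠ 1, base 4 is a Fermat witness: 943 is composite.

836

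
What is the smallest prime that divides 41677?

41677 is odd.
Digit sum 25, not divisible by 3.
Ends in 7: not divisible by 5.
7: 41677 = 7·5953 + 6
11: 41677 = 11·3788 + 9
13: 41677 = 13·3205 + 12
17: 41677 = 17·2451 + 10
19: 41677 = 19·2193 + 10
23: 41677 = 23·1812 + 1
29: 41677 = 29·1437 + 4
31: 41677 = 31·1344 + 13
37: 41677 = 37·1126 + 15
41: 41677 = 41·1016 + 21
43: 41677 = 43·969 + 10
47: 41677 = 47·886 + 35
53: 41677 = 53·786 + 19
59: 41677 = 59·706 + 23
61: 41677 = 61·683 + 14
67: 41677 = 67·622 + 3
71: 41677 = 71·587

71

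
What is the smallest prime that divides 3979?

3979 is odd.
Digit sum 28, not divisible by 3.
Ends in 9: not divisible by 5.
7: 3979 = 7·568 + 3
11: 3979 = 11·361 + 8
13: 3979 = 13·306 + 1
17: 3979 = 17·234 + 1
19: 3979 = 19·209 + 8
23: 3979 = 23·173

23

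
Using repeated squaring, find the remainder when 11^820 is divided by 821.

1

11^1 ≡ 11 (mod 821)
11^2 ≡ 11^2 = 121 ≡ 121 (mod 821)
11^4 ≡ 121^2 = 14641 ≡ 684 (mod 821)
11^8 ≡ 684^2 = 467856 ≡ 707 (mod 821)
11^16 ≡ 707^2 = 499849 ≡ 681 (mod 821)
11^32 ≡ 681^2 = 463761 ≡ 717 (mod 821)
11^64 ≡ 717^2 = 514089 ≡ 143 (mod 821)
11^128 ≡ 143^2 = 20449 ≡ 745 (mod 821)
11^256 ≡ 745^2 = 555025 ≡ 29 (mod 821)
11^512 ≡ 29^2 = 841 ≡ 20 (mod 821)
820 = 512 + 256 + 32 + 16 + 4 in binary powers of 2.
So 11^820 ≡ 20 · 29 · 717 · 681 · 684 ≡ 1 (mod 821).
Since the result is 1, base 11 gives no evidence that 821 is composite.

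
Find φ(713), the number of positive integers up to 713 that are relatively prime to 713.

660

Factor: 713 = 23 · 31.
φ(713) = (23−1) · (31−1) = 22 · 30 = 660.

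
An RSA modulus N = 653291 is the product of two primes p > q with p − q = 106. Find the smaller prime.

Since p = q + 106, we have 653291 = q(q + 106), so q² + 106q − 653291 = 0.
Discriminant: 106² + 4·653291 = 11236 + 2613164 = 2624400; √2624400 = 1620.
q = (−106 + 1620)/2 = 757, and p = q + 106 = 863.
Check: 757 · 863 = 653291.

757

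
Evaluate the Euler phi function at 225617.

191232

Factor: 225617 = 7 · 167 · 193.
φ(225617) = (7−1) · (167−1) · (193−1) = 6 · 166 · 192 = 191232.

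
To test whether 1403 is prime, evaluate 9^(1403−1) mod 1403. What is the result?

813

9^1 ≡ 9 (mod 1403)
9^2 ≡ 9^2 = 81 ≡ 81 (mod 1403)
9^4 ≡ 81^2 = 6561 ≡ 949 (mod 1403)
9^8 ≡ 949^2 = 900601 ≡ 1278 (mod 1403)
9^16 ≡ 1278^2 = 1633284 ≡ 192 (mod 1403)
9^32 ≡ 192^2 = 36864 ≡ 386 (mod 1403)
9^64 ≡ 386^2 = 148996 ≡ 278 (mod 1403)
9^128 ≡ 278^2 = 77284 ≡ 119 (mod 1403)
9^256 ≡ 119^2 = 14161 ≡ 131 (mod 1403)
9^512 ≡ 131^2 = 17161 ≡ 325 (mod 1403)
9^1024 ≡ 325^2 = 105625 ≡ 400 (mod 1403)
1402 = 1024 + 256 + 64 + 32 + 16 + 8 + 2 in binary powers of 2.
So 9^1402 ≡ 400 · 131 · 278 · 386 · 192 · 1278 · 81 ≡ 813 (mod 1403).
Since 813 ≠ 1, base 9 is a Fermat witness: 1403 is composite.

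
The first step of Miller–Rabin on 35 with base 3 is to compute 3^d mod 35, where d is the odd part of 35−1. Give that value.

33

35 − 1 = 34 = 2^1 · 17, so d = 17.
3^1 ≡ 3 (mod 35)
3^2 ≡ 3^2 = 9 ≡ 9 (mod 35)
3^4 ≡ 9^2 = 81 ≡ 11 (mod 35)
3^8 ≡ 11^2 = 121 ≡ 16 (mod 35)
3^16 ≡ 16^2 = 256 ≡ 11 (mod 35)
17 = 16 + 1 in binary powers of 2.
So 3^17 ≡ 11 · 3 ≡ 33 (mod 35).
Squaring chain: 33; never reaches −1, so base 3 is a Miller–Rabin witness that 35 is composite.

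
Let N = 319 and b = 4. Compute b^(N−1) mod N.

284

4^1 ≡ 4 (mod 319)
4^2 ≡ 4^2 = 16 ≡ 16 (mod 319)
4^4 ≡ 16^2 = 256 ≡ 256 (mod 319)
4^8 ≡ 256^2 = 65536 ≡ 141 (mod 319)
4^16 ≡ 141^2 = 19881 ≡ 103 (mod 319)
4^32 ≡ 103^2 = 10609 ≡ 82 (mod 319)
4^64 ≡ 82^2 = 6724 ≡ 25 (mod 319)
4^128 ≡ 25^2 = 625 ≡ 306 (mod 319)
4^256 ≡ 306^2 = 93636 ≡ 169 (mod 319)
318 = 256 + 32 + 16 + 8 + 4 + 2 in binary powers of 2.
So 4^318 ≡ 169 · 82 · 103 · 141 · 256 · 16 ≡ 284 (mod 319).
Since 284 ≠ 1, base 4 is a Fermat witness: 319 is composite.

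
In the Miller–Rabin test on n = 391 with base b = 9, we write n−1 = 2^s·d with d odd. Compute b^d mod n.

151

391 − 1 = 390 = 2^1 · 195, so d = 195.
9^1 ≡ 9 (mod 391)
9^2 ≡ 9^2 = 81 ≡ 81 (mod 391)
9^4 ≡ 81^2 = 6561 ≡ 305 (mod 391)
9^8 ≡ 305^2 = 93025 ≡ 358 (mod 391)
9^16 ≡ 358^2 = 128164 ≡ 307 (mod 391)
9^32 ≡ 307^2 = 94249 ≡ 18 (mod 391)
9^64 ≡ 18^2 = 324 ≡ 324 (mod 391)
9^128 ≡ 324^2 = 104976 ≡ 188 (mod 391)
195 = 128 + 64 + 2 + 1 in binary powers of 2.
So 9^195 ≡ 188 · 324 · 81 · 9 ≡ 151 (mod 391).
Squaring chain: 151; never reaches −1, so base 9 is a Miller–Rabin witness that 391 is composite.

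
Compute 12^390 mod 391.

87

12^1 ≡ 12 (mod 391)
12^2 ≡ 12^2 = 144 ≡ 144 (mod 391)
12^4 ≡ 144^2 = 20736 ≡ 13 (mod 391)
12^8 ≡ 13^2 = 169 ≡ 169 (mod 391)
12^16 ≡ 169^2 = 28561 ≡ 18 (mod 391)
12^32 ≡ 18^2 = 324 ≡ 324 (mod 391)
12^64 ≡ 324^2 = 104976 ≡ 188 (mod 391)
12^128 ≡ 188^2 = 35344 ≡ 154 (mod 391)
12^256 ≡ 154^2 = 23716 ≡ 256 (mod 391)
390 = 256 + 128 + 4 + 2 in binary powers of 2.
So 12^390 ≡ 256 · 154 · 13 · 144 ≡ 87 (mod 391).
Since 87 ≠ 1, base 12 is a Fermat witness: 391 is composite.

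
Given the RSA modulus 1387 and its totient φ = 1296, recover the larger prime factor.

φ(n) = (p−1)(q−1) = n − (p+q) + 1, so p + q = 1387 − 1296 + 1 = 92.
p and q are the roots of t² − 92t + 1387 = 0.
Discriminant: 92² − 4·1387 = 8464 − 5548 = 2916; √2916 = 54.
q = (92 − 54)/2 = 19, p = (92 + 54)/2 = 73.
Check: 19 · 73 = 1387.

73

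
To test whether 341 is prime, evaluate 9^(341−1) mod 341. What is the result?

9^1 ≡ 9 (mod 341)
9^2 ≡ 9^2 = 81 ≡ 81 (mod 341)
9^4 ≡ 81^2 = 6561 ≡ 82 (mod 341)
9^8 ≡ 82^2 = 6724 ≡ 245 (mod 341)
9^16 ≡ 245^2 = 60025 ≡ 9 (mod 341)
9^32 ≡ 9^2 = 81 ≡ 81 (mod 341)
9^64 ≡ 81^2 = 6561 ≡ 82 (mod 341)
9^128 ≡ 82^2 = 6724 ≡ 245 (mod 341)
9^256 ≡ 245^2 = 60025 ≡ 9 (mod 341)
340 = 256 + 64 + 16 + 4 in binary powers of 2.
So 9^340 ≡ 9 · 82 · 9 · 82 ≡ 67 (mod 341).
Since 67 ≠ 1, base 9 is a Fermat witness: 341 is composite.

67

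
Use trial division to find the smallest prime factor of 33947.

83

33947 is odd.
Digit sum 26, not divisible by 3.
Ends in 7: not divisible by 5.
7: 33947 = 7·4849 + 4
11: 33947 = 11·3086 + 1
13: 33947 = 13·2611 + 4
17: 33947 = 17·1996 + 15
19: 33947 = 19·1786 + 13
23: 33947 = 23·1475 + 22
29: 33947 = 29·1170 + 17
31: 33947 = 31·1095 + 2
37: 33947 = 37·917 + 18
41: 33947 = 41·827 + 40
43: 33947 = 43·789 + 20
47: 33947 = 47·722 + 13
53: 33947 = 53·640 + 27
59: 33947 = 59·575 + 22
61: 33947 = 61·556 + 31
67: 33947 = 67·506 + 45
71: 33947 = 71·478 + 9
73: 33947 = 73·465 + 2
79: 33947 = 79·429 + 56
83: 33947 = 83·409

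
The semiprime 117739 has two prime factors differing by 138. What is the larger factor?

419

Since p = q + 138, we have 117739 = q(q + 138), so q² + 138q − 117739 = 0.
Discriminant: 138² + 4·117739 = 19044 + 470956 = 490000; √490000 = 700.
q = (−138 + 700)/2 = 281, and p = q + 138 = 419.
Check: 281 · 419 = 117739.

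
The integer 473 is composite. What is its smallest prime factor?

473 is odd.
Digit sum 14, not divisible by 3.
Ends in 3: not divisible by 5.
7: 473 = 7·67 + 4
11: 473 = 11·43

11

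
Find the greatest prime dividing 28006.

67

28006 = 2 · 14003
14003 = 11 · 1273
1273 = 19 · 67
67 is prime.
So 28006 = 2 · 11 · 19 · 67; the largest prime factor is 67.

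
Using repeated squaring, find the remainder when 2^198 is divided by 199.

1

2^1 ≡ 2 (mod 199)
2^2 ≡ 2^2 = 4 ≡ 4 (mod 199)
2^4 ≡ 4^2 = 16 ≡ 16 (mod 199)
2^8 ≡ 16^2 = 256 ≡ 57 (mod 199)
2^16 ≡ 57^2 = 3249 ≡ 65 (mod 199)
2^32 ≡ 65^2 = 4225 ≡ 46 (mod 199)
2^64 ≡ 46^2 = 2116 ≡ 126 (mod 199)
2^128 ≡ 126^2 = 15876 ≡ 155 (mod 199)
198 = 128 + 64 + 4 + 2 in binary powers of 2.
So 2^198 ≡ 155 · 126 · 16 · 4 ≡ 1 (mod 199).
Since the result is 1, base 2 gives no evidence that 199 is composite.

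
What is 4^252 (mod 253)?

236

4^1 ≡ 4 (mod 253)
4^2 ≡ 4^2 = 16 ≡ 16 (mod 253)
4^4 ≡ 16^2 = 256 ≡ 3 (mod 253)
4^8 ≡ 3^2 = 9 ≡ 9 (mod 253)
4^16 ≡ 9^2 = 81 ≡ 81 (mod 253)
4^32 ≡ 81^2 = 6561 ≡ 236 (mod 253)
4^64 ≡ 236^2 = 55696 ≡ 36 (mod 253)
4^128 ≡ 36^2 = 1296 ≡ 31 (mod 253)
252 = 128 + 64 + 32 + 16 + 8 + 4 in binary powers of 2.
So 4^252 ≡ 31 · 36 · 236 · 81 · 9 · 3 ≡ 236 (mod 253).
Since 236 ≠ 1, base 4 is a Fermat witness: 253 is composite.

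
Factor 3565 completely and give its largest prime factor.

3565 = 5 · 713
713 = 23 · 31
31 is prime.
So 3565 = 5 · 23 · 31; the largest prime factor is 31.

31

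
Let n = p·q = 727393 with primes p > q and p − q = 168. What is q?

773

Since p = q + 168, we have 727393 = q(q + 168), so q² + 168q − 727393 = 0.
Discriminant: 168² + 4·727393 = 28224 + 2909572 = 2937796; √2937796 = 1714.
q = (−168 + 1714)/2 = 773, and p = q + 168 = 941.
Check: 773 · 941 = 727393.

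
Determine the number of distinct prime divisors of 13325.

13325 = 5^2 · 533
533 = 13 · 41
13325 = 5^2 · 13 · 41, which has 3 distinct prime factors.

3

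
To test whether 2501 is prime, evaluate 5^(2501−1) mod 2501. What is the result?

1477

5^1 ≡ 5 (mod 2501)
5^2 ≡ 5^2 = 25 ≡ 25 (mod 2501)
5^4 ≡ 25^2 = 625 ≡ 625 (mod 2501)
5^8 ≡ 625^2 = 390625 ≡ 469 (mod 2501)
5^16 ≡ 469^2 = 219961 ≡ 2374 (mod 2501)
5^32 ≡ 2374^2 = 5635876 ≡ 1123 (mod 2501)
5^64 ≡ 1123^2 = 1261129 ≡ 625 (mod 2501)
5^128 ≡ 625^2 = 390625 ≡ 469 (mod 2501)
5^256 ≡ 469^2 = 219961 ≡ 2374 (mod 2501)
5^512 ≡ 2374^2 = 5635876 ≡ 1123 (mod 2501)
5^1024 ≡ 1123^2 = 1261129 ≡ 625 (mod 2501)
5^2048 ≡ 625^2 = 390625 ≡ 469 (mod 2501)
2500 = 2048 + 256 + 128 + 64 + 4 in binary powers of 2.
So 5^2500 ≡ 469 · 2374 · 469 · 625 · 625 ≡ 1477 (mod 2501).
Since 1477 ≠ 1, base 5 is a Fermat witness: 2501 is composite.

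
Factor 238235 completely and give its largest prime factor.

53

238235 = 5 · 47647
47647 = 29 · 1643
1643 = 31 · 53
53 is prime.
So 238235 = 5 · 29 · 31 · 53; the largest prime factor is 53.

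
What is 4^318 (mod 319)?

284

4^1 ≡ 4 (mod 319)
4^2 ≡ 4^2 = 16 ≡ 16 (mod 319)
4^4 ≡ 16^2 = 256 ≡ 256 (mod 319)
4^8 ≡ 256^2 = 65536 ≡ 141 (mod 319)
4^16 ≡ 141^2 = 19881 ≡ 103 (mod 319)
4^32 ≡ 103^2 = 10609 ≡ 82 (mod 319)
4^64 ≡ 82^2 = 6724 ≡ 25 (mod 319)
4^128 ≡ 25^2 = 625 ≡ 306 (mod 319)
4^256 ≡ 306^2 = 93636 ≡ 169 (mod 319)
318 = 256 + 32 + 16 + 8 + 4 + 2 in binary powers of 2.
So 4^318 ≡ 169 · 82 · 103 · 141 · 256 · 16 ≡ 284 (mod 319).
Since 284 ≠ 1, base 4 is a Fermat witness: 319 is composite.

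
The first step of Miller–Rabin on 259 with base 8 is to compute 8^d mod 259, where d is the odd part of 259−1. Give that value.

43

259 − 1 = 258 = 2^1 · 129, so d = 129.
8^1 ≡ 8 (mod 259)
8^2 ≡ 8^2 = 64 ≡ 64 (mod 259)
8^4 ≡ 64^2 = 4096 ≡ 211 (mod 259)
8^8 ≡ 211^2 = 44521 ≡ 232 (mod 259)
8^16 ≡ 232^2 = 53824 ≡ 211 (mod 259)
8^32 ≡ 211^2 = 44521 ≡ 232 (mod 259)
8^64 ≡ 232^2 = 53824 ≡ 211 (mod 259)
8^128 ≡ 211^2 = 44521 ≡ 232 (mod 259)
129 = 128 + 1 in binary powers of 2.
So 8^129 ≡ 232 · 8 ≡ 43 (mod 259).
Squaring chain: 43; never reaches −1, so base 8 is a Miller–Rabin witness that 259 is composite.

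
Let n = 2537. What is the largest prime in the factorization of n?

59

2537 = 43 · 59
59 is prime.
So 2537 = 43 · 59; the largest prime factor is 59.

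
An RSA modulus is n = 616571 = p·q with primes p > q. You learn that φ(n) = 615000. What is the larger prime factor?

φ(n) = (p−1)(q−1) = n − (p+q) + 1, so p + q = 616571 − 615000 + 1 = 1572.
p and q are the roots of t² − 1572t + 616571 = 0.
Discriminant: 1572² − 4·616571 = 2471184 − 2466284 = 4900; √4900 = 70.
q = (1572 − 70)/2 = 751, p = (1572 + 70)/2 = 821.
Check: 751 · 821 = 616571.

821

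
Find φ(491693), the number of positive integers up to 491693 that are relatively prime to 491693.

470016

Factor: 491693 = 37 · 97 · 137.
φ(491693) = (37−1) · (97−1) · (137−1) = 36 · 96 · 136 = 470016.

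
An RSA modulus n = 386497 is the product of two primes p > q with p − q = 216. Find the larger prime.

Since p = q + 216, we have 386497 = q(q + 216), so q² + 216q − 386497 = 0.
Discriminant: 216² + 4·386497 = 46656 + 1545988 = 1592644; √1592644 = 1262.
q = (−216 + 1262)/2 = 523, and p = q + 216 = 739.
Check: 523 · 739 = 386497.

739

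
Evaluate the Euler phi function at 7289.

7056

Factor: 7289 = 37 · 197.
φ(7289) = (37−1) · (197−1) = 36 · 196 = 7056.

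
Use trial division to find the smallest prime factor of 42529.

42529 is odd.
Digit sum 22, not divisible by 3.
Ends in 9: not divisible by 5.
7: 42529 = 7·6075 + 4
11: 42529 = 11·3866 + 3
13: 42529 = 13·3271 + 6
17: 42529 = 17·2501 + 12
19: 42529 = 19·2238 + 7
23: 42529 = 23·1849 + 2
29: 42529 = 29·1466 + 15
31: 42529 = 31·1371 + 28
37: 42529 = 37·1149 + 16
41: 42529 = 41·1037 + 12
43: 42529 = 43·989 + 2
47: 42529 = 47·904 + 41
53: 42529 = 53·802 + 23
59: 42529 = 59·720 + 49
61: 42529 = 61·697 + 12
67: 42529 = 67·634 + 51
71: 42529 = 71·599

71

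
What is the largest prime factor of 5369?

59

5369 = 7 · 767
767 = 13 · 59
59 is prime.
So 5369 = 7 · 13 · 59; the largest prime factor is 59.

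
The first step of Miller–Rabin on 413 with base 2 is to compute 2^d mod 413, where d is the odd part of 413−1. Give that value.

413 − 1 = 412 = 2^2 · 103, so d = 103.
2^1 ≡ 2 (mod 413)
2^2 ≡ 2^2 = 4 ≡ 4 (mod 413)
2^4 ≡ 4^2 = 16 ≡ 16 (mod 413)
2^8 ≡ 16^2 = 256 ≡ 256 (mod 413)
2^16 ≡ 256^2 = 65536 ≡ 282 (mod 413)
2^32 ≡ 282^2 = 79524 ≡ 228 (mod 413)
2^64 ≡ 228^2 = 51984 ≡ 359 (mod 413)
103 = 64 + 32 + 4 + 2 + 1 in binary powers of 2.
So 2^103 ≡ 359 · 228 · 16 · 4 · 2 ≡ 72 (mod 413).
Squaring chain: 72 → 228; never reaches −1, so base 2 is a Miller–Rabin witness that 413 is composite.

72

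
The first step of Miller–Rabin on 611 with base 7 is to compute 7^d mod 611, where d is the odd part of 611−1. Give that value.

611 − 1 = 610 = 2^1 · 305, so d = 305.
7^1 ≡ 7 (mod 611)
7^2 ≡ 7^2 = 49 ≡ 49 (mod 611)
7^4 ≡ 49^2 = 2401 ≡ 568 (mod 611)
7^8 ≡ 568^2 = 322624 ≡ 16 (mod 611)
7^16 ≡ 16^2 = 256 ≡ 256 (mod 611)
7^32 ≡ 256^2 = 65536 ≡ 159 (mod 611)
7^64 ≡ 159^2 = 25281 ≡ 230 (mod 611)
7^128 ≡ 230^2 = 52900 ≡ 354 (mod 611)
7^256 ≡ 354^2 = 125316 ≡ 61 (mod 611)
305 = 256 + 32 + 16 + 1 in binary powers of 2.
So 7^305 ≡ 61 · 159 · 256 · 7 ≡ 102 (mod 611).
Squaring chain: 102; never reaches −1, so base 7 is a Miller–Rabin witness that 611 is composite.

102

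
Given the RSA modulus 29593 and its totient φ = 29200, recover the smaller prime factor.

101

φ(n) = (p−1)(q−1) = n − (p+q) + 1, so p + q = 29593 − 29200 + 1 = 394.
p and q are the roots of t² − 394t + 29593 = 0.
Discriminant: 394² − 4·29593 = 155236 − 118372 = 36864; √36864 = 192.
q = (394 − 192)/2 = 101, p = (394 + 192)/2 = 293.
Check: 101 · 293 = 29593.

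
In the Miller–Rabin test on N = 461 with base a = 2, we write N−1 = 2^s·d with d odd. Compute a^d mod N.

48

461 − 1 = 460 = 2^2 · 115, so d = 115.
2^1 ≡ 2 (mod 461)
2^2 ≡ 2^2 = 4 ≡ 4 (mod 461)
2^4 ≡ 4^2 = 16 ≡ 16 (mod 461)
2^8 ≡ 16^2 = 256 ≡ 256 (mod 461)
2^16 ≡ 256^2 = 65536 ≡ 74 (mod 461)
2^32 ≡ 74^2 = 5476 ≡ 405 (mod 461)
2^64 ≡ 405^2 = 164025 ≡ 370 (mod 461)
115 = 64 + 32 + 16 + 2 + 1 in binary powers of 2.
So 2^115 ≡ 370 · 405 · 74 · 4 · 2 ≡ 48 (mod 461).
Squaring chain: 48 → 460; reaches −1, so base 2 does not prove 461 composite.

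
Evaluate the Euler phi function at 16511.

Factor: 16511 = 11 · 19 · 79.
φ(16511) = (11−1) · (19−1) · (79−1) = 10 · 18 · 78 = 14040.

14040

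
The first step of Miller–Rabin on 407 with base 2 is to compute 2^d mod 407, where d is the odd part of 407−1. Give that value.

338

407 − 1 = 406 = 2^1 · 203, so d = 203.
2^1 ≡ 2 (mod 407)
2^2 ≡ 2^2 = 4 ≡ 4 (mod 407)
2^4 ≡ 4^2 = 16 ≡ 16 (mod 407)
2^8 ≡ 16^2 = 256 ≡ 256 (mod 407)
2^16 ≡ 256^2 = 65536 ≡ 9 (mod 407)
2^32 ≡ 9^2 = 81 ≡ 81 (mod 407)
2^64 ≡ 81^2 = 6561 ≡ 49 (mod 407)
2^128 ≡ 49^2 = 2401 ≡ 366 (mod 407)
203 = 128 + 64 + 8 + 2 + 1 in binary powers of 2.
So 2^203 ≡ 366 · 49 · 256 · 4 · 2 ≡ 338 (mod 407).
Squaring chain: 338; never reaches −1, so base 2 is a Miller–Rabin witness that 407 is composite.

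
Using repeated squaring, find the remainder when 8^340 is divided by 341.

1

8^1 ≡ 8 (mod 341)
8^2 ≡ 8^2 = 64 ≡ 64 (mod 341)
8^4 ≡ 64^2 = 4096 ≡ 4 (mod 341)
8^8 ≡ 4^2 = 16 ≡ 16 (mod 341)
8^16 ≡ 16^2 = 256 ≡ 256 (mod 341)
8^32 ≡ 256^2 = 65536 ≡ 64 (mod 341)
8^64 ≡ 64^2 = 4096 ≡ 4 (mod 341)
8^128 ≡ 4^2 = 16 ≡ 16 (mod 341)
8^256 ≡ 16^2 = 256 ≡ 256 (mod 341)
340 = 256 + 64 + 16 + 4 in binary powers of 2.
So 8^340 ≡ 256 · 4 · 256 · 4 ≡ 1 (mod 341).
Since the result is 1, base 8 gives no evidence that 341 is composite.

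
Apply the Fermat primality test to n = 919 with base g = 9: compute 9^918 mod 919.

1

9^1 ≡ 9 (mod 919)
9^2 ≡ 9^2 = 81 ≡ 81 (mod 919)
9^4 ≡ 81^2 = 6561 ≡ 128 (mod 919)
9^8 ≡ 128^2 = 16384 ≡ 761 (mod 919)
9^16 ≡ 761^2 = 579121 ≡ 151 (mod 919)
9^32 ≡ 151^2 = 22801 ≡ 745 (mod 919)
9^64 ≡ 745^2 = 555025 ≡ 868 (mod 919)
9^128 ≡ 868^2 = 753424 ≡ 763 (mod 919)
9^256 ≡ 763^2 = 582169 ≡ 442 (mod 919)
9^512 ≡ 442^2 = 195364 ≡ 536 (mod 919)
918 = 512 + 256 + 128 + 16 + 4 + 2 in binary powers of 2.
So 9^918 ≡ 536 · 442 · 763 · 151 · 128 · 81 ≡ 1 (mod 919).
Since the result is 1, base 9 gives no evidence that 919 is composite.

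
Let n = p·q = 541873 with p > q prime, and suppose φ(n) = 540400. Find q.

φ(n) = (p−1)(q−1) = n − (p+q) + 1, so p + q = 541873 − 540400 + 1 = 1474.
p and q are the roots of t² − 1474t + 541873 = 0.
Discriminant: 1474² − 4·541873 = 2172676 − 2167492 = 5184; √5184 = 72.
q = (1474 − 72)/2 = 701, p = (1474 + 72)/2 = 773.
Check: 701 · 773 = 541873.

701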